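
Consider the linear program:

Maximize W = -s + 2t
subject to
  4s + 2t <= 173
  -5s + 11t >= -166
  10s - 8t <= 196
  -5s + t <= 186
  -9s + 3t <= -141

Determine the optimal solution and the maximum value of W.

Extreme points and W = -s + 2t:
  (444/13, 473/26) → W = 29/13
  (267/10, 331/10) → W = 79/2
  (90/7, -59/7) → W = -208/7

s = 267/10, t = 331/10, maximum W = 79/2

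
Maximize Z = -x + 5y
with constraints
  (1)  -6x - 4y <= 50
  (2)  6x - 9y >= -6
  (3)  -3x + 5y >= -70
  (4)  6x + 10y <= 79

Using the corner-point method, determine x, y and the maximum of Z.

x = 217/38, y = 85/19, maximum Z = 633/38

Corner points and Z = -x + 5y:
  (-79/13, -44/13) → Z = -141/13
  (5/7, -95/7) → Z = -480/7
  (217/38, 85/19) → Z = 633/38
  (73/4, -61/20) → Z = -67/2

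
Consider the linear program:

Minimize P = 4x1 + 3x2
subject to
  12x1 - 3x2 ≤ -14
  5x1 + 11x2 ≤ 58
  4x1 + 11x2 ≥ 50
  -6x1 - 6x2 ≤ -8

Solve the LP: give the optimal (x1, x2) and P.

Vertices and P = 4x1 + 3x2:
  (20/147, 766/147) → P = 2378/147
  (-1/36, 41/9) → P = 122/9
  (-65/9, 77/9) → P = -29/9
  (-106/21, 134/21) → P = -22/21

At the optimal vertex, 5x1 + 11x2 = 58 and -6x1 - 6x2 = -8.
Solving simultaneously gives x1 = -65/9, x2 = 77/9.

x1 = -65/9, x2 = 77/9, minimum P = -29/9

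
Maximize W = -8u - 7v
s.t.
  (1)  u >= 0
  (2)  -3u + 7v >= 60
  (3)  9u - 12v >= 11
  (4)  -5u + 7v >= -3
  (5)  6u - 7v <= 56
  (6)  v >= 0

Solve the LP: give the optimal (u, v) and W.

u = 797/27, v = 191/9, maximum W = -10387/27

Corner points and W = -8u - 7v:
  (797/27, 191/9) → W = -10387/27
  (63/2, 309/14) → W = -813/2
  (595/9, 146/3) → W = -7826/9
  (53, 262/7) → W = -686

The binding constraints are -3u + 7v = 60 and 9u - 12v = 11.
Solving simultaneously gives u = 797/27, v = 191/9.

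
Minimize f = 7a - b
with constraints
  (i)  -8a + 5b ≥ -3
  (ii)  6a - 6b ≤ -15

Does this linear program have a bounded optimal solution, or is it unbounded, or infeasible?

From the feasible point (31/6, 23/3), moving in the direction (-6, -6) keeps every constraint satisfied while f decreases without bound.

unbounded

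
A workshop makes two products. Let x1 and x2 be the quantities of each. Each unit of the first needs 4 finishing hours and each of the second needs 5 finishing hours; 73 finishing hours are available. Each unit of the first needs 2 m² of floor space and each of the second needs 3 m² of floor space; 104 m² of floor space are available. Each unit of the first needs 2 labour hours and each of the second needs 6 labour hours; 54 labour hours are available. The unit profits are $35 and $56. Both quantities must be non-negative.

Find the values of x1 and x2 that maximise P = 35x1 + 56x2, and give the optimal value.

Corner points and P = 35x1 + 56x2:
  (0, 0) → P = 0
  (0, 9) → P = 504
  (73/4, 0) → P = 2555/4
  (12, 5) → P = 700

x1 = 12, x2 = 5, maximum P = 700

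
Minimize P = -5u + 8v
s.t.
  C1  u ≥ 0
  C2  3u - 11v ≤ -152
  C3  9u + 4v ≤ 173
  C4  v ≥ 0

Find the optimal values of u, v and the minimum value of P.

Vertices and P = -5u + 8v:
  (0, 152/11) → P = 1216/11
  (0, 173/4) → P = 346
  (35/3, 17) → P = 233/3

The optimum lies where 3u - 11v = -152 and 9u + 4v = 173.
Solving simultaneously gives u = 35/3, v = 17.

u = 35/3, v = 17, minimum P = 233/3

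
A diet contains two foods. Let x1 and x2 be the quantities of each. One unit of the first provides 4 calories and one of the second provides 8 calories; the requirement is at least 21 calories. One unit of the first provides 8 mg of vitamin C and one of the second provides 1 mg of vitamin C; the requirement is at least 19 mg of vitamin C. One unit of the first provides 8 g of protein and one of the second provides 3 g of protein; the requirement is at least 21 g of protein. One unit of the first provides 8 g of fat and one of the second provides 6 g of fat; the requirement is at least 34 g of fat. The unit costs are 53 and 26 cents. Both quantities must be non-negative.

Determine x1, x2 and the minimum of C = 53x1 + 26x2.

x1 = 2, x2 = 3, minimum C = 184

Corner points and C = 53x1 + 26x2:
  (0, 19) → C = 494
  (21/4, 0) → C = 1113/4
  (73/20, 4/5) → C = 857/4
  (2, 3) → C = 184
The feasible region is unbounded (it extends along (0, 1), (1, 0)), but C strictly increases along every unbounded feasible direction, so there is no improving ray and the minimum is attained at a vertex.

At the optimal vertex, 8x1 + x2 = 19 and 8x1 + 6x2 = 34.
Solving simultaneously gives x1 = 2, x2 = 3.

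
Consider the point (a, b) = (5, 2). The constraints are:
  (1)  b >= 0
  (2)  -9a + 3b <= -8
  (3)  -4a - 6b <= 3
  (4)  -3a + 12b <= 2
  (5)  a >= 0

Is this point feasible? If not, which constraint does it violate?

Constraint (4): -3a + 12b = 9, which is not ≤ 2. All other constraints are satisfied.

not feasible — violates (4)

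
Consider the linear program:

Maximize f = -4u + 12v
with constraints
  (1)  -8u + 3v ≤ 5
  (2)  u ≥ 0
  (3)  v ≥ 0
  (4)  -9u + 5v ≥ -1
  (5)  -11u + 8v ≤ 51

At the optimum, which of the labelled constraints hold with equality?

Vertices and f = -4u + 12v:
  (0, 5/3) → f = 20
  (113/31, 353/31) → f = 3784/31
  (0, 0) → f = 0
  (1/9, 0) → f = -4/9
  (263/17, 470/17) → f = 4588/17

The maximum is at (263/17, 470/17). Substituting into each constraint, equality holds for (4) and (5); the remaining constraints have slack.

(4) and (5)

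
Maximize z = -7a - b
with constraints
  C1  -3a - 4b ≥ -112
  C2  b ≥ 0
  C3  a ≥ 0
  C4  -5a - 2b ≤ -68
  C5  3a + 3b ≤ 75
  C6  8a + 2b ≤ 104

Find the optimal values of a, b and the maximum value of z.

a = 6, b = 19, maximum z = -61

Feasible corners and z = -7a - b:
  (6, 19) → z = -61
  (12, 4) → z = -88
  (9, 16) → z = -79

The optimum lies where -5a - 2b = -68 and 3a + 3b = 75.
Solving simultaneously gives a = 6, b = 19.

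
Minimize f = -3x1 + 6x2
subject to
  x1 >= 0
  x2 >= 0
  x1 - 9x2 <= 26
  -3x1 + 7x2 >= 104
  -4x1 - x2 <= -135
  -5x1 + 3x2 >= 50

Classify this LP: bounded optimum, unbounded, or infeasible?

bounded optimum

Corner points and f = -3x1 + 6x2:
  (0, 135) → f = 810
  (355/17, 875/17) → f = 4185/17
The feasible region has finitely many vertices and no improving ray; the minimum is 4185/17 at (355/17, 875/17).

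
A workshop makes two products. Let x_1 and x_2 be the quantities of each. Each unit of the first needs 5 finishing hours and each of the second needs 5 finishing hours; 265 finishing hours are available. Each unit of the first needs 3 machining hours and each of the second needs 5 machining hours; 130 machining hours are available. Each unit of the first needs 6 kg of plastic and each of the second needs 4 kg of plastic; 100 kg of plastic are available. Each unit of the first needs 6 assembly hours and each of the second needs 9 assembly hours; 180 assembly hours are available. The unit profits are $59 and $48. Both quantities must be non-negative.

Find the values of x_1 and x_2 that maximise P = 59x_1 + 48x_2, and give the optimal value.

x_1 = 6, x_2 = 16, maximum P = 1122

Vertices and P = 59x_1 + 48x_2:
  (0, 0) → P = 0
  (0, 20) → P = 960
  (50/3, 0) → P = 2950/3
  (6, 16) → P = 1122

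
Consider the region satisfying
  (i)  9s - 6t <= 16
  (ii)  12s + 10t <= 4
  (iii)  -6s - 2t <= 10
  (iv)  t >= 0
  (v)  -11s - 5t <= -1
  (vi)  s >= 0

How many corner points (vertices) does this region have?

4

Intersecting each pair of boundary lines and keeping only the points that satisfy every inequality leaves:
  (1/3, 0)
  (0, 2/5)
  (1/11, 0)
  (0, 1/5)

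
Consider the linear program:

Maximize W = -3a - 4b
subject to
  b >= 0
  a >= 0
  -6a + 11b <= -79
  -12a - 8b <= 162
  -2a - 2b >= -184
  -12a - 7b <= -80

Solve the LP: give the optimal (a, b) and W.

a = 79/6, b = 0, maximum W = -79/2

The binding constraints are b = 0 and -6a + 11b = -79.
Solving simultaneously gives a = 79/6, b = 0.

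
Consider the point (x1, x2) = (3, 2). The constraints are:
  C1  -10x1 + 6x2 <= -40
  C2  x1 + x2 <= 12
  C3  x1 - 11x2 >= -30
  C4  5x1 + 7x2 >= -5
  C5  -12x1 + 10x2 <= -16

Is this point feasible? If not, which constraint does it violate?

not feasible — violates C1

Constraint C1: -10x1 + 6x2 = -18, which is not ≤ -40. All other constraints are satisfied.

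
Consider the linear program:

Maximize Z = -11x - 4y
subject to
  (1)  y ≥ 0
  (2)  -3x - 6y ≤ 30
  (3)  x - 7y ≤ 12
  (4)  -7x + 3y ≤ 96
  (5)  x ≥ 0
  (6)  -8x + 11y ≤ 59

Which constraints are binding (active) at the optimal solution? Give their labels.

(1) and (5)

Corner points and Z = -11x - 4y:
  (12, 0) → Z = -132
  (0, 0) → Z = 0
  (0, 59/11) → Z = -236/11
The feasible region is unbounded (it extends along (7, 1), (11, 8)), but Z strictly decreases along every unbounded feasible direction, so there is no improving ray and the maximum is attained at a vertex.

The maximum is at (0, 0). Substituting into each constraint, equality holds for (1) and (5); the remaining constraints have slack.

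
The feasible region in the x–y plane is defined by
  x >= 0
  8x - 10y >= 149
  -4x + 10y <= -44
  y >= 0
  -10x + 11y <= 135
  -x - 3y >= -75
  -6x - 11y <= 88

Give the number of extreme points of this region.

The feasible vertices (each the meet of two boundaries and inside every other half-plane) are:
  (105/4, 61/10)
  (149/8, 0)
  (441/11, 128/11)
  (75, 0)

4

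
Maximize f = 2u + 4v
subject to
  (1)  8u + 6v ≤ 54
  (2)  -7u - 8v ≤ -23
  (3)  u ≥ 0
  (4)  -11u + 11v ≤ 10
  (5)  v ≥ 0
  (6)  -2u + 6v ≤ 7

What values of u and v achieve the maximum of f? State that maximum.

u = 47/10, v = 41/15, maximum f = 61/3

At the optimal vertex, 8u + 6v = 54 and -2u + 6v = 7.
Solving simultaneously gives u = 47/10, v = 41/15.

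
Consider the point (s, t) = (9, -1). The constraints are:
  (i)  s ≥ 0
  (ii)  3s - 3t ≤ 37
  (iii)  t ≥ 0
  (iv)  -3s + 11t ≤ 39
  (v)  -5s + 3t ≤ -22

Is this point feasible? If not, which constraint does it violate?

Constraint (iii): t = -1, which is not ≥ 0. All other constraints are satisfied.

not feasible — violates (iii)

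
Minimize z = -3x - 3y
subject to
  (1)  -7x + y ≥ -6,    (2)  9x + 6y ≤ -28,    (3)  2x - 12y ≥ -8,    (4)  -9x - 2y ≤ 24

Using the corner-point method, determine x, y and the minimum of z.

The optimum lies where 9x + 6y = -28 and -9x - 2y = 24.
Solving simultaneously gives x = -22/9, y = -1.

x = -22/9, y = -1, minimum z = 31/3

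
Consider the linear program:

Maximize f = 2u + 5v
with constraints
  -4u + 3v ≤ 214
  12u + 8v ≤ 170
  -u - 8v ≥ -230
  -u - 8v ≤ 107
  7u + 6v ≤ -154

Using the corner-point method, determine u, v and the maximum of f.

u = -194/5, v = 98/5, maximum f = 102/5

Feasible corners and f = 2u + 5v:
  (-2033/35, -214/35) → f = -5136/35
  (-194/5, 98/5) → f = 102/5
  (-59/5, -119/10) → f = -831/10

At the optimal vertex, -4u + 3v = 214 and 7u + 6v = -154.
Solving simultaneously gives u = -194/5, v = 98/5.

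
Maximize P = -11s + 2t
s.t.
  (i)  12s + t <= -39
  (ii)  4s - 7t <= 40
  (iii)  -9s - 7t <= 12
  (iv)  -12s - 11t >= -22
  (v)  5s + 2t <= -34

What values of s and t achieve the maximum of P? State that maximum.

Feasible corners and P = -11s + 2t:
  (-286/15, 114/5) → P = 766/3
  (-214/17, 246/17) → P = 2846/17
  (-418/31, 518/31) → P = 5634/31

s = -286/15, t = 114/5, maximum P = 766/3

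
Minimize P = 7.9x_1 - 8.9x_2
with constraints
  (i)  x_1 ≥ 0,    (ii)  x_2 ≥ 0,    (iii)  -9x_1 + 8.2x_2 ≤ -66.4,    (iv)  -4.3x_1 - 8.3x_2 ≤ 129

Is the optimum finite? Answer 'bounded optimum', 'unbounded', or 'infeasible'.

unbounded

From the feasible point (332/45, 0), moving in the direction (8.2, 9) keeps every constraint satisfied while P decreases without bound.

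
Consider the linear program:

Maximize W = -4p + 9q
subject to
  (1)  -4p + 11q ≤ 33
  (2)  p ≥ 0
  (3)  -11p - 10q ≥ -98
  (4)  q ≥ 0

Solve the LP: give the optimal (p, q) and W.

Vertices and W = -4p + 9q:
  (0, 3) → W = 27
  (748/161, 755/161) → W = 3803/161
  (0, 0) → W = 0
  (98/11, 0) → W = -392/11

The binding constraints are -4p + 11q = 33 and p = 0.
Solving simultaneously gives p = 0, q = 3.

p = 0, q = 3, maximum W = 27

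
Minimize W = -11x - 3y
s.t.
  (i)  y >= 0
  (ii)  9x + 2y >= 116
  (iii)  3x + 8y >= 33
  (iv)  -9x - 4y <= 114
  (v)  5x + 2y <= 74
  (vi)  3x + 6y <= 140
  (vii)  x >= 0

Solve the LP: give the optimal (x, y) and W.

Feasible corners and W = -11x - 3y:
  (116/9, 0) → W = -1276/9
  (74/5, 0) → W = -814/5
  (21/2, 43/4) → W = -591/4

The binding constraints are y = 0 and 5x + 2y = 74.
Solving simultaneously gives x = 74/5, y = 0.

x = 74/5, y = 0, minimum W = -814/5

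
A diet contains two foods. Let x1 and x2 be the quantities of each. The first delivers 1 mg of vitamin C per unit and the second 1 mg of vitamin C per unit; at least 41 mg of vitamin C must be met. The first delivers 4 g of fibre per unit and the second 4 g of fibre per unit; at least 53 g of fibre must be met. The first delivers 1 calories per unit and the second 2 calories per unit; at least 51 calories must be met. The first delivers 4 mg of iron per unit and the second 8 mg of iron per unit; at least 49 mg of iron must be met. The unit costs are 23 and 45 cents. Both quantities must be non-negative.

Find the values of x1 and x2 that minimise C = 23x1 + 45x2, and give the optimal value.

x1 = 31, x2 = 10, minimum C = 1163

The feasible region is unbounded (it extends along (0, 1), (1, 0)), but C strictly increases along every unbounded feasible direction, so there is no improving ray and the minimum is attained at a vertex.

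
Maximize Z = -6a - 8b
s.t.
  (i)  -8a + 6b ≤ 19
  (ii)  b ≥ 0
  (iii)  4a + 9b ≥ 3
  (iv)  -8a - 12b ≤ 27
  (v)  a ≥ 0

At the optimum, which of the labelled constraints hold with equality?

Vertices and Z = -6a - 8b:
  (0, 19/6) → Z = -76/3
  (3/4, 0) → Z = -9/2
  (0, 1/3) → Z = -8/3
The feasible region is unbounded (it extends along (3, 4), (1, 0)), but Z strictly decreases along every unbounded feasible direction, so there is no improving ray and the maximum is attained at a vertex.

The maximum is at (0, 1/3). Substituting into each constraint, equality holds for (iii) and (v); the remaining constraints have slack.

(iii) and (v)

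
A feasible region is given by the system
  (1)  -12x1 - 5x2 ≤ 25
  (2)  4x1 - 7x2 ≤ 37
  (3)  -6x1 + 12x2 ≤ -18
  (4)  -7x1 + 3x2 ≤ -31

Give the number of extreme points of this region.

The feasible vertices (each the meet of two boundaries and inside every other half-plane) are:
  (53, 25)
  (106/37, -135/37)
  (53/11, 10/11)

3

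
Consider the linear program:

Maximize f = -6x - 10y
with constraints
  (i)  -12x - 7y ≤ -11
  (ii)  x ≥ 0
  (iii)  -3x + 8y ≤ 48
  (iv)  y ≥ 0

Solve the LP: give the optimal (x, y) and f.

Vertices and f = -6x - 10y:
  (0, 11/7) → f = -110/7
  (11/12, 0) → f = -11/2
  (0, 6) → f = -60
The feasible region is unbounded (it extends along (8, 3), (1, 0)), but f strictly decreases along every unbounded feasible direction, so there is no improving ray and the maximum is attained at a vertex.

x = 11/12, y = 0, maximum f = -11/2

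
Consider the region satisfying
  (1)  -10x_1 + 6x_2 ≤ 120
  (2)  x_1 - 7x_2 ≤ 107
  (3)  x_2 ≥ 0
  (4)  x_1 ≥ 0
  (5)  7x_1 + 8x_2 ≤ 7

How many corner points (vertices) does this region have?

3

Pairwise boundary intersections that survive every other constraint:
  (0, 0)
  (1, 0)
  (0, 7/8)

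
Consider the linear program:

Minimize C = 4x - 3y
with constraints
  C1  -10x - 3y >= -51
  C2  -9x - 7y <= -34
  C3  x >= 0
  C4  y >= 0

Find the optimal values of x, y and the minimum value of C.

Corner points and C = 4x - 3y:
  (0, 17) → C = -51
  (51/10, 0) → C = 102/5
  (0, 34/7) → C = -102/7
  (34/9, 0) → C = 136/9

The optimum lies where -10x - 3y = -51 and x = 0.
Solving simultaneously gives x = 0, y = 17.

x = 0, y = 17, minimum C = -51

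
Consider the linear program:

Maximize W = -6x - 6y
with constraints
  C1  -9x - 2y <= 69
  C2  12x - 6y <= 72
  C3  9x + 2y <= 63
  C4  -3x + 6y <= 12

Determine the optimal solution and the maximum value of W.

x = -45/13, y = -246/13, maximum W = 1746/13

Feasible corners and W = -6x - 6y:
  (-45/13, -246/13) → W = 1746/13
  (-73/10, -33/20) → W = 537/10
  (87/13, 18/13) → W = -630/13
  (59/10, 99/20) → W = -651/10

The optimum lies where -9x - 2y = 69 and 12x - 6y = 72.
Solving simultaneously gives x = -45/13, y = -246/13.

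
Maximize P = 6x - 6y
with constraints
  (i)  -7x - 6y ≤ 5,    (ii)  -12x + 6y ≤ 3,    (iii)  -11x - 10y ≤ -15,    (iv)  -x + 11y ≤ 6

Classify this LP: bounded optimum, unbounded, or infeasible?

unbounded

From the feasible point (105/131, 81/131), moving in the direction (11, 1) keeps every constraint satisfied while P increases without bound.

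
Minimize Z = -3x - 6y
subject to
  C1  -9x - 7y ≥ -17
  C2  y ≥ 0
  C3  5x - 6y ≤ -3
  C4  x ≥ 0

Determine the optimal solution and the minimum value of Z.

x = 0, y = 17/7, minimum Z = -102/7

Corner points and Z = -3x - 6y:
  (81/89, 112/89) → Z = -915/89
  (0, 17/7) → Z = -102/7
  (0, 1/2) → Z = -3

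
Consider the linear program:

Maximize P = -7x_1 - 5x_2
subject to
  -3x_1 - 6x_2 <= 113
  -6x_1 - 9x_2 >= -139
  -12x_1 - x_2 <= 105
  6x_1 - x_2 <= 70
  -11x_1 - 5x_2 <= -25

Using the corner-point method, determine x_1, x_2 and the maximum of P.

x_1 = 375/41, x_2 = -620/41, maximum P = 475/41

Corner points and P = -7x_1 - 5x_2:
  (769/60, 69/10) → P = -7453/60
  (-470/69, 1379/69) → P = -3605/69
  (375/41, -620/41) → P = 475/41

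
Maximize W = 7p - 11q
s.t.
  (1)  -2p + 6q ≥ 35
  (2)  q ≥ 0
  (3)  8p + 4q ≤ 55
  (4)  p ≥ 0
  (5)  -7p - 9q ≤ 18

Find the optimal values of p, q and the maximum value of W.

p = 95/28, q = 195/28, maximum W = -370/7

Feasible corners and W = 7p - 11q:
  (95/28, 195/28) → W = -370/7
  (0, 35/6) → W = -385/6
  (0, 55/4) → W = -605/4

At the optimal vertex, -2p + 6q = 35 and 8p + 4q = 55.
Solving simultaneously gives p = 95/28, q = 195/28.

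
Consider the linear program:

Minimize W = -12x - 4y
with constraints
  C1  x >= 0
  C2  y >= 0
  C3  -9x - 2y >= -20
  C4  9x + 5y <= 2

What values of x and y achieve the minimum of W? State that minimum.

x = 2/9, y = 0, minimum W = -8/3

Feasible corners and W = -12x - 4y:
  (0, 0) → W = 0
  (0, 2/5) → W = -8/5
  (2/9, 0) → W = -8/3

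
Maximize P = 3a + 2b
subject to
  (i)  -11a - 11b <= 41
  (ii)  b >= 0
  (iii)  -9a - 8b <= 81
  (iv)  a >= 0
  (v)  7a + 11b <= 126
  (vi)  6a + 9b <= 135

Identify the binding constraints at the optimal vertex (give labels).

(ii) and (v)

Extreme points and P = 3a + 2b:
  (0, 0) → P = 0
  (18, 0) → P = 54
  (0, 126/11) → P = 252/11

The maximum is at (18, 0). Substituting into each constraint, equality holds for (ii) and (v); the remaining constraints have slack.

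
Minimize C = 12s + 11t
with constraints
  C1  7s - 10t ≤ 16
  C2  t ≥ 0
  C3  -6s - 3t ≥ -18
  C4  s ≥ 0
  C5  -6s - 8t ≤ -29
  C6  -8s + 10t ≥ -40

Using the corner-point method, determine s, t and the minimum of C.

Extreme points and C = 12s + 11t:
  (0, 6) → C = 66
  (19/10, 11/5) → C = 47
  (0, 29/8) → C = 319/8

The optimum lies where s = 0 and -6s - 8t = -29.
Solving simultaneously gives s = 0, t = 29/8.

s = 0, t = 29/8, minimum C = 319/8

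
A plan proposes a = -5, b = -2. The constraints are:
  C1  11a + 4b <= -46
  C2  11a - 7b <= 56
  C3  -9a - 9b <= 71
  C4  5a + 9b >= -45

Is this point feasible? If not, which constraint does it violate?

feasible

C1: -63 ≤ -46 ✓
C2: -41 ≤ 56 ✓
C3: 63 ≤ 71 ✓
C4: -43 ≥ -45 ✓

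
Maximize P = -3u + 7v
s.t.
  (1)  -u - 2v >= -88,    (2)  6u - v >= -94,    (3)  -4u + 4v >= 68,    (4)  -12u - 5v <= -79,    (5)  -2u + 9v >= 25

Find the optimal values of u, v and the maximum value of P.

Corner points and P = -3u + 7v:
  (-100/13, 622/13) → P = 358
  (18, 35) → P = 191
  (-391/42, 267/7) → P = 4129/14
  (-6/17, 283/17) → P = 1999/17

At the optimal vertex, -u - 2v = -88 and 6u - v = -94.
Solving simultaneously gives u = -100/13, v = 622/13.

u = -100/13, v = 622/13, maximum P = 358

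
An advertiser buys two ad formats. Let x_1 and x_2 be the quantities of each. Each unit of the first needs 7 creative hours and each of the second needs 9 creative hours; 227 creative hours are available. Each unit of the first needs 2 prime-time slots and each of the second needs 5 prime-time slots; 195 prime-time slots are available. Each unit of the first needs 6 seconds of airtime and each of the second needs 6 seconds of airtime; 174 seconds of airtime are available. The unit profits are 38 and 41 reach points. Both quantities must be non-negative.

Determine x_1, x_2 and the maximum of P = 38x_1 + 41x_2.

The binding constraints are 7x_1 + 9x_2 = 227 and 6x_1 + 6x_2 = 174.
Solving simultaneously gives x_1 = 17, x_2 = 12.

x_1 = 17, x_2 = 12, maximum P = 1138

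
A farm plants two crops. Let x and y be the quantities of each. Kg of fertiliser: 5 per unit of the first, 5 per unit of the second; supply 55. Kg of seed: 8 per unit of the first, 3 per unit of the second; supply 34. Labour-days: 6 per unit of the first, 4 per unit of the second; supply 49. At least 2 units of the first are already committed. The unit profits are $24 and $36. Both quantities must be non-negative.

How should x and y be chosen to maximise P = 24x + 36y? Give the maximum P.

x = 2, y = 6, maximum P = 264

Vertices and P = 24x + 36y:
  (17/4, 0) → P = 102
  (2, 0) → P = 48
  (2, 6) → P = 264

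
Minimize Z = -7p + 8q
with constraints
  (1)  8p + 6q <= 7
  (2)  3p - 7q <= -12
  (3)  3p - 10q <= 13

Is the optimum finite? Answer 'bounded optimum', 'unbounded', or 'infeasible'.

bounded optimum

Feasible corners and Z = -7p + 8q:
  (-23/74, 117/74) → Z = 1097/74
  (-211/9, -25/3) → Z = 877/9
The feasible region has finitely many vertices and no improving ray; the minimum is 1097/74 at (-23/74, 117/74).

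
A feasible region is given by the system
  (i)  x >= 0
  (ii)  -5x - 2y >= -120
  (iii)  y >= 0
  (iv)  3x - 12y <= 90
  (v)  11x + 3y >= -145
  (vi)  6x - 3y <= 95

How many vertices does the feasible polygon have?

4

Intersecting each pair of boundary lines and keeping only the points that satisfy every inequality leaves:
  (0, 60)
  (0, 0)
  (550/27, 245/27)
  (95/6, 0)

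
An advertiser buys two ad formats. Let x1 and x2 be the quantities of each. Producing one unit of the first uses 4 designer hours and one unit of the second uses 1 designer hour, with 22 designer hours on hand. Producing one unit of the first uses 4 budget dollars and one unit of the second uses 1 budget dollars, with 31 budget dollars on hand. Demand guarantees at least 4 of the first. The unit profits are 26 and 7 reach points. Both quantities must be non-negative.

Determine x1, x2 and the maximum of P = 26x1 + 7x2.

x1 = 4, x2 = 6, maximum P = 146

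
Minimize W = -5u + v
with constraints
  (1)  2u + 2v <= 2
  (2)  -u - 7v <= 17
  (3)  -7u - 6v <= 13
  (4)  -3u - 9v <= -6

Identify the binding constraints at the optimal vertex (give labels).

Vertices and W = -5u + v:
  (-19, 20) → W = 115
  (1/2, 1/2) → W = -2
  (-17/5, 9/5) → W = 94/5

The minimum is at (1/2, 1/2). Substituting into each constraint, equality holds for (1) and (4); the remaining constraints have slack.

(1) and (4)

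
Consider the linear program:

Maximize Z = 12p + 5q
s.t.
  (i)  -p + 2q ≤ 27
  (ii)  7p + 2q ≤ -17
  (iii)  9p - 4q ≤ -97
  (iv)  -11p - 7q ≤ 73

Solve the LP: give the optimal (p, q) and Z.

p = -43/7, q = 73/7, maximum Z = -151/7

Corner points and Z = 12p + 5q:
  (-43/7, 73/7) → Z = -151/7
  (-335/29, 224/29) → Z = -100
  (-971/107, 410/107) → Z = -9602/107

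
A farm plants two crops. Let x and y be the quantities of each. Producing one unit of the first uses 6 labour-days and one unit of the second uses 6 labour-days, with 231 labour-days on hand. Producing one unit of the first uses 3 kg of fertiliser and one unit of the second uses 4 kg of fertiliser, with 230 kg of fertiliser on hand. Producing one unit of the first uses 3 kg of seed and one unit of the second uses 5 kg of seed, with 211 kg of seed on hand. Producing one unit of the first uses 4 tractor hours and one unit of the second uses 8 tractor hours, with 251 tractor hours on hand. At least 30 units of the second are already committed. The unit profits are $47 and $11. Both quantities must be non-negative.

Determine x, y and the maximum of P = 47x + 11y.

Extreme points and P = 47x + 11y:
  (0, 251/8) → P = 2761/8
  (0, 30) → P = 330
  (11/4, 30) → P = 1837/4

At the optimal vertex, 4x + 8y = 251 and y = 30.
Solving simultaneously gives x = 11/4, y = 30.

x = 11/4, y = 30, maximum P = 1837/4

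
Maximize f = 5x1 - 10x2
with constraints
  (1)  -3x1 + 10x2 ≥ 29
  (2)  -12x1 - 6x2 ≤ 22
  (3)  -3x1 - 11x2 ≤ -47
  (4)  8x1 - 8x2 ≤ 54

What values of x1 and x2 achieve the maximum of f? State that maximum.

Corner points and f = 5x1 - 10x2:
  (151/63, 76/21) → f = -1525/63
  (193/14, 197/28) → f = -10/7
  (-262/57, 105/19) → f = -4460/57
The feasible region is unbounded (it extends along (1, 1), (-1, 2)), but f strictly decreases along every unbounded feasible direction, so there is no improving ray and the maximum is attained at a vertex.

The optimum lies where -3x1 + 10x2 = 29 and 8x1 - 8x2 = 54.
Solving simultaneously gives x1 = 193/14, x2 = 197/28.

x1 = 193/14, x2 = 197/28, maximum f = -10/7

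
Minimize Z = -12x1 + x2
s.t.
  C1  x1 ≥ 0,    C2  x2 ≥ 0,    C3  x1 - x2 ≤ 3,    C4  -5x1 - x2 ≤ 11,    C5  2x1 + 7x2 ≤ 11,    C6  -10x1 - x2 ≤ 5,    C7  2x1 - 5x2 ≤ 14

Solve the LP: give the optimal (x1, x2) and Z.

The optimum lies where x1 - x2 = 3 and 2x1 + 7x2 = 11.
Solving simultaneously gives x1 = 32/9, x2 = 5/9.

x1 = 32/9, x2 = 5/9, minimum Z = -379/9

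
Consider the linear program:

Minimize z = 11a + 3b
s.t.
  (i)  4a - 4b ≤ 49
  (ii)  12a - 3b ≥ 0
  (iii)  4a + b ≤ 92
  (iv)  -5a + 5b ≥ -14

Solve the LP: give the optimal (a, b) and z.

a = -14/15, b = -56/15, minimum z = -322/15

Feasible corners and z = 11a + 3b:
  (23/2, 46) → z = 529/2
  (-14/15, -56/15) → z = -322/15
  (474/25, 404/25) → z = 6426/25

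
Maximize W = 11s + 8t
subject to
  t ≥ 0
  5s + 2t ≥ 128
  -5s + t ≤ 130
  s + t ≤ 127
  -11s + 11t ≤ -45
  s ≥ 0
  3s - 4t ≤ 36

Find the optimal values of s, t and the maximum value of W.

s = 544/7, t = 345/7, maximum W = 8744/7

Corner points and W = 11s + 8t:
  (214/11, 169/11) → W = 3706/11
  (292/13, 102/13) → W = 4028/13
  (721/11, 676/11) → W = 13339/11
  (544/7, 345/7) → W = 8744/7

The binding constraints are s + t = 127 and 3s - 4t = 36.
Solving simultaneously gives s = 544/7, t = 345/7.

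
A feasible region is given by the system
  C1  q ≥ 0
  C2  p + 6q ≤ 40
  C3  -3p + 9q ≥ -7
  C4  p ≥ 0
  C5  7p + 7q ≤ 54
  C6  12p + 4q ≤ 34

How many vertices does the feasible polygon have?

Of the 15 pairwise boundary intersections, those satisfying every inequality are:
  (7/3, 0)
  (0, 0)
  (0, 20/3)
  (11/17, 223/34)
  (167/60, 3/20)

5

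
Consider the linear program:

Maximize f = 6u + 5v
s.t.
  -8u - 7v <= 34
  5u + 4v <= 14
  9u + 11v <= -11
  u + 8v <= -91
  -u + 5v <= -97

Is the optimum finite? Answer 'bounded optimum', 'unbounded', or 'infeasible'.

Extreme points and f = 6u + 5v:
  (78, -94) → f = -2
  (509/47, -810/47) → f = -996/47
  (458/29, -471/29) → f = 393/29
The feasible region has finitely many vertices and no improving ray; the maximum is 393/29 at (458/29, -471/29).

bounded optimum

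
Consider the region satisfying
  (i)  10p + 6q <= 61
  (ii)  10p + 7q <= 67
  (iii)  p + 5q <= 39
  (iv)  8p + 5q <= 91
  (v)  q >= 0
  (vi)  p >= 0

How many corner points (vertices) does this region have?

5

Intersecting each pair of boundary lines and keeping only the points that satisfy every inequality leaves:
  (5/2, 6)
  (61/10, 0)
  (62/43, 323/43)
  (0, 39/5)
  (0, 0)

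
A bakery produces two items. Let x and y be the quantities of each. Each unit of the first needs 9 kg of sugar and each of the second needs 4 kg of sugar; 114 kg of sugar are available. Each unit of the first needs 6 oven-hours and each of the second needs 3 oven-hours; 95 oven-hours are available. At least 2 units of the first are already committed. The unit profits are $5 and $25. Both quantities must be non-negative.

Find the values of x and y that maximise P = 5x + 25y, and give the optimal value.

Extreme points and P = 5x + 25y:
  (38/3, 0) → P = 190/3
  (2, 0) → P = 10
  (2, 24) → P = 610

The optimum lies where 9x + 4y = 114 and x = 2.
Solving simultaneously gives x = 2, y = 24.

x = 2, y = 24, maximum P = 610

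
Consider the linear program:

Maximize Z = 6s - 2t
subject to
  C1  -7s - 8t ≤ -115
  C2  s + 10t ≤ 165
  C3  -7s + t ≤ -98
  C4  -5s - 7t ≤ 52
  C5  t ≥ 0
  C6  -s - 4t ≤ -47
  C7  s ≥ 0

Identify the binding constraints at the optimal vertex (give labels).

C2 and C5

Extreme points and Z = 6s - 2t:
  (1145/71, 1057/71) → Z = 4756/71
  (165, 0) → Z = 990
  (439/29, 231/29) → Z = 2172/29
  (47, 0) → Z = 282

The maximum is at (165, 0). Substituting into each constraint, equality holds for C2 and C5; the remaining constraints have slack.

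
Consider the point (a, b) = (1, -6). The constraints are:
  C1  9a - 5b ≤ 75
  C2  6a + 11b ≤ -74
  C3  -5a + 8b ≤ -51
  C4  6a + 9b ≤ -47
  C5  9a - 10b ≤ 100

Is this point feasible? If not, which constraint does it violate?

not feasible — violates C2

Constraint C2: 6a + 11b = -60, which is not ≤ -74. All other constraints are satisfied.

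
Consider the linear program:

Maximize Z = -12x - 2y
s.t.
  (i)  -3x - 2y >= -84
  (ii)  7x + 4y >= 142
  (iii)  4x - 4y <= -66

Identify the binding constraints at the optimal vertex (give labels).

Corner points and Z = -12x - 2y:
  (-26, 81) → Z = 150
  (51/5, 267/10) → Z = -879/5
  (76/11, 515/22) → Z = -1427/11

The maximum is at (-26, 81). Substituting into each constraint, equality holds for (i) and (ii); the remaining constraints have slack.

(i) and (ii)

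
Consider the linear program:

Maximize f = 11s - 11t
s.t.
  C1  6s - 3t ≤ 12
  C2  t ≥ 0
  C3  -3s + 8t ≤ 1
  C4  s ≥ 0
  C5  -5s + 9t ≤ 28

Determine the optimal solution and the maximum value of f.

s = 2, t = 0, maximum f = 22

Corner points and f = 11s - 11t:
  (2, 0) → f = 22
  (33/13, 14/13) → f = 209/13
  (0, 0) → f = 0
  (0, 1/8) → f = -11/8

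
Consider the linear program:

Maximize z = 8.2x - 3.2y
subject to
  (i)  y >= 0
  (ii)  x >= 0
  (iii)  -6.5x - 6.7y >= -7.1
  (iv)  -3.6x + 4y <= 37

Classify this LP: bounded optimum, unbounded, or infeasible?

bounded optimum

Vertices and z = 8.2x - 3.2y:
  (0, 0) → z = 0
  (71/65, 0) → z = 2911/325
  (0, 71/67) → z = -1136/335
The feasible region has finitely many vertices and no improving ray; the maximum is 2911/325 at (71/65, 0).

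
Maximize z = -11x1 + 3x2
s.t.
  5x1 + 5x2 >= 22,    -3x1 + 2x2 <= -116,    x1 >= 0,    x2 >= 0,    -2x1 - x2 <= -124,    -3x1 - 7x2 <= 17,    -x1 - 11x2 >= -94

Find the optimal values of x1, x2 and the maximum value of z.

The binding constraints are -2x1 - x2 = -124 and -x1 - 11x2 = -94.
Solving simultaneously gives x1 = 1270/21, x2 = 64/21.

x1 = 1270/21, x2 = 64/21, maximum z = -13778/21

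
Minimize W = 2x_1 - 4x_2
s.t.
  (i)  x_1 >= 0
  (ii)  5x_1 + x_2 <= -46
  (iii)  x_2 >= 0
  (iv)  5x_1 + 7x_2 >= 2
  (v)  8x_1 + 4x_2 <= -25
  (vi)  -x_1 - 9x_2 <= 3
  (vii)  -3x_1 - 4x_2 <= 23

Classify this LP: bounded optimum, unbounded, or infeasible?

The boundaries 5x_1 + x_2 = -46 and 5x_1 + 7x_2 = 2 meet at (-54/5, 8), but that point violates x_1 ≥ 0. Every candidate vertex is excluded by some other constraint, so the feasible region is empty.

infeasible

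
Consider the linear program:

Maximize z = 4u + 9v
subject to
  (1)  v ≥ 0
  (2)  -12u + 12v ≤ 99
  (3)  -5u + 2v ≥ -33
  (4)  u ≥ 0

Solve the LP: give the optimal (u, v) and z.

u = 33/2, v = 99/4, maximum z = 1155/4

Feasible corners and z = 4u + 9v:
  (33/5, 0) → z = 132/5
  (0, 0) → z = 0
  (33/2, 99/4) → z = 1155/4
  (0, 33/4) → z = 297/4

At the optimal vertex, -12u + 12v = 99 and -5u + 2v = -33.
Solving simultaneously gives u = 33/2, v = 99/4.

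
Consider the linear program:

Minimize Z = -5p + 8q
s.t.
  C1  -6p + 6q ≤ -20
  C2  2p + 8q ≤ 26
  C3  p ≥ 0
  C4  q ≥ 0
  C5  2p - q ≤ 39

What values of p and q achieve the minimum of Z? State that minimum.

Vertices and Z = -5p + 8q:
  (79/15, 29/15) → Z = -163/15
  (10/3, 0) → Z = -50/3
  (13, 0) → Z = -65

p = 13, q = 0, minimum Z = -65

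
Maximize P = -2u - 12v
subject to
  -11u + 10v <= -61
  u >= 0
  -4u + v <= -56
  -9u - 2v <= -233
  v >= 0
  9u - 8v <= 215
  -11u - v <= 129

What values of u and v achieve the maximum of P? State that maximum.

u = 1147/45, v = 9/5, maximum P = -3266/45

Corner points and P = -2u - 12v:
  (613/28, 1007/56) → P = -1817/7
  (831, 908) → P = -12558
  (1147/45, 9/5) → P = -3266/45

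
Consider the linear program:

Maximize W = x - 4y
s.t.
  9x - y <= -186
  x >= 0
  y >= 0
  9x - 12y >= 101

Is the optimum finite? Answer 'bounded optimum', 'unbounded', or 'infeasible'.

infeasible

The boundaries 9x - y = -186 and x = 0 meet at (0, 186), but that point violates 9x - 12y ≥ 101. Every candidate vertex is excluded by some other constraint, so the feasible region is empty.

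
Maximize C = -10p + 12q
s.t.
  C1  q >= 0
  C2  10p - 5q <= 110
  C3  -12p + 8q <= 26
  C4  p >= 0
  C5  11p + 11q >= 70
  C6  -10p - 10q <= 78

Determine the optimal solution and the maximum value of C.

p = 101/2, q = 79, maximum C = 443

Extreme points and C = -10p + 12q:
  (11, 0) → C = -110
  (70/11, 0) → C = -700/11
  (101/2, 79) → C = 443
  (137/110, 563/110) → C = 2693/55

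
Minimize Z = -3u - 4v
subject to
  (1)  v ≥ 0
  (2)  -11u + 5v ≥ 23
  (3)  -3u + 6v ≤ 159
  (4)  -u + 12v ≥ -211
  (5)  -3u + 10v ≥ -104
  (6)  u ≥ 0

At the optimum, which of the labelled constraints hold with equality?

Corner points and Z = -3u - 4v:
  (219/17, 560/17) → Z = -2897/17
  (0, 23/5) → Z = -92/5
  (0, 53/2) → Z = -106

The minimum is at (219/17, 560/17). Substituting into each constraint, equality holds for (2) and (3); the remaining constraints have slack.

(2) and (3)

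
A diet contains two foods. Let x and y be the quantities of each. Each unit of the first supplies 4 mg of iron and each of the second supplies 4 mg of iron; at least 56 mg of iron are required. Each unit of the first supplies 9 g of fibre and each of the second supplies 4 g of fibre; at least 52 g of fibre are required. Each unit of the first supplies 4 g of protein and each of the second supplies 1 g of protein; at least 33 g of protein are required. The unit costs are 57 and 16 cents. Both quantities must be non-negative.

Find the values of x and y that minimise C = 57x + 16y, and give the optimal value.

x = 19/3, y = 23/3, minimum C = 1451/3

The feasible region is unbounded (it extends along (0, 1), (1, 0)), but C strictly increases along every unbounded feasible direction, so there is no improving ray and the minimum is attained at a vertex.

At the optimal vertex, 4x + 4y = 56 and 4x + y = 33.
Solving simultaneously gives x = 19/3, y = 23/3.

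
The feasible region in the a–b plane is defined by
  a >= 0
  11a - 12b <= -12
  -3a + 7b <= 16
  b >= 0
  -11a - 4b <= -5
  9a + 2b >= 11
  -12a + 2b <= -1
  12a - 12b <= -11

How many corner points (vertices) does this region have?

Of the 28 pairwise boundary intersections, those satisfying every inequality are:
  (54/65, 229/130)
  (1, 23/12)
  (15/23, 59/23)
  (115/48, 53/16)

4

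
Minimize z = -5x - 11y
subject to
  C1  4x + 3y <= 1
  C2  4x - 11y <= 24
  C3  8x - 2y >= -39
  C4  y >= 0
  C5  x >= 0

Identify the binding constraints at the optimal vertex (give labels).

C1 and C5

Vertices and z = -5x - 11y:
  (1/4, 0) → z = -5/4
  (0, 1/3) → z = -11/3
  (0, 0) → z = 0

The minimum is at (0, 1/3). Substituting into each constraint, equality holds for C1 and C5; the remaining constraints have slack.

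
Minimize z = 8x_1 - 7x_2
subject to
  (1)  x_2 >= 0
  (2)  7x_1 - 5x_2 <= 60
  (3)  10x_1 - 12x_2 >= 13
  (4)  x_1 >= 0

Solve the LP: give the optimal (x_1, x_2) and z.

Corner points and z = 8x_1 - 7x_2:
  (60/7, 0) → z = 480/7
  (13/10, 0) → z = 52/5
  (655/34, 509/34) → z = 1677/34

The binding constraints are x_2 = 0 and 10x_1 - 12x_2 = 13.
Solving simultaneously gives x_1 = 13/10, x_2 = 0.

x_1 = 13/10, x_2 = 0, minimum z = 52/5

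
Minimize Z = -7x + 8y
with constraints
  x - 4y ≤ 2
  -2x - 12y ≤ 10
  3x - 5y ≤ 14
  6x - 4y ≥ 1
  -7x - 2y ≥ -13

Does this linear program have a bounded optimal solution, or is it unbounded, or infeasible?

bounded optimum

Corner points and Z = -7x + 8y:
  (-1/5, -11/20) → Z = -3
  (28/15, -1/30) → Z = -40/3
  (27/20, 71/40) → Z = 19/4
The feasible region has finitely many vertices and no improving ray; the minimum is -40/3 at (28/15, -1/30).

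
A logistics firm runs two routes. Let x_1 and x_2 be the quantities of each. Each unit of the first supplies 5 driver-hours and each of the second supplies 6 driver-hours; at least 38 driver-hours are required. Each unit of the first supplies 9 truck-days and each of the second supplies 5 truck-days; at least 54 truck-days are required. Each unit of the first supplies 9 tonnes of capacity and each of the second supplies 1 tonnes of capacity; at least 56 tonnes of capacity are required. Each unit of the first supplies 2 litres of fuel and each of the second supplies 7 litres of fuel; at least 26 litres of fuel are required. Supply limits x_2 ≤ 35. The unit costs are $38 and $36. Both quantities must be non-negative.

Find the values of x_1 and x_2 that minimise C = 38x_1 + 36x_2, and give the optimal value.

x_1 = 6, x_2 = 2, minimum C = 300

Corner points and C = 38x_1 + 36x_2:
  (13, 0) → C = 494
  (6, 2) → C = 300
  (7/3, 35) → C = 4046/3
The feasible region is unbounded (it extends along (1, 0)), but C strictly increases along every unbounded feasible direction, so there is no improving ray and the minimum is attained at a vertex.

The optimum lies where 9x_1 + x_2 = 56 and 2x_1 + 7x_2 = 26.
Solving simultaneously gives x_1 = 6, x_2 = 2.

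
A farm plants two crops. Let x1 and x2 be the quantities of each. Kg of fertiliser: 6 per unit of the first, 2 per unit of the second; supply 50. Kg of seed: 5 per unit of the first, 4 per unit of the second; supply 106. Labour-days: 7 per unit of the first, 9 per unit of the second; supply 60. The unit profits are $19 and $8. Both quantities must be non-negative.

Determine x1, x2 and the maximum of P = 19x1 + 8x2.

x1 = 33/4, x2 = 1/4, maximum P = 635/4

Extreme points and P = 19x1 + 8x2:
  (0, 0) → P = 0
  (0, 20/3) → P = 160/3
  (25/3, 0) → P = 475/3
  (33/4, 1/4) → P = 635/4

The optimum lies where 6x1 + 2x2 = 50 and 7x1 + 9x2 = 60.
Solving simultaneously gives x1 = 33/4, x2 = 1/4.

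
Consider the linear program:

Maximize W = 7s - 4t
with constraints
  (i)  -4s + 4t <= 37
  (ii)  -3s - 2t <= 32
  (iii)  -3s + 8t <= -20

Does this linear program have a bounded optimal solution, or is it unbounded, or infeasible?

From the feasible point (-36/5, -26/5), moving in the direction (2, -3) keeps every constraint satisfied while W increases without bound.

unbounded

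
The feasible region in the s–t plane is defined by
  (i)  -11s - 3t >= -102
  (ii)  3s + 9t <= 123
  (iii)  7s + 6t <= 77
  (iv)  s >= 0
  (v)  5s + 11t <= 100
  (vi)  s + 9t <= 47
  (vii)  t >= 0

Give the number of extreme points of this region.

Of the 21 pairwise boundary intersections, those satisfying every inequality are:
  (127/15, 133/45)
  (102/11, 0)
  (137/19, 84/19)
  (0, 47/9)
  (0, 0)

5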